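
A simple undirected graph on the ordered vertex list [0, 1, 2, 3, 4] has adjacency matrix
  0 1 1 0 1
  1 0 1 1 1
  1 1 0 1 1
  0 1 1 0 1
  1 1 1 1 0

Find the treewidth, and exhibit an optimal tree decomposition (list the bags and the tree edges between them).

Treewidth 3.
Bags: B1 = {0, 1, 2, 4}  B2 = {1, 2, 3, 4}
Tree: B1–B2

Every bag has size at most 4, so the width is 4 − 1 = 3 and tw(G) ≤ 3. On the other hand G contains the 4-clique {0, 1, 2, 4}. A clique must lie in a single bag of any decomposition, so no decomposition can have width below 3. Combining the bounds, tw(G) = 3.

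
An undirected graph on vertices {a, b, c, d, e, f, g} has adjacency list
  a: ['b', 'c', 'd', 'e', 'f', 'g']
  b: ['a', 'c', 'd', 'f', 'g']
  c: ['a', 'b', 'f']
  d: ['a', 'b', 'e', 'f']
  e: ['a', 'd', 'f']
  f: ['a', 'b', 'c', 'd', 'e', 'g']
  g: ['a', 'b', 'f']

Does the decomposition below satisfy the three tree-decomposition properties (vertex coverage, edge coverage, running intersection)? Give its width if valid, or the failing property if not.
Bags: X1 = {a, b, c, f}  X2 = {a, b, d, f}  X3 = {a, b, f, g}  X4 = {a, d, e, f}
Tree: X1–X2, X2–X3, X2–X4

Yes; width 3.

Every vertex of G appears in some bag (union = {a, b, c, d, e, f, g}); every edge is covered by a bag; and for each vertex v the set of bags containing v is connected in the bag tree. The decomposition is therefore valid. The largest bag has 4 vertices, so the width is 3.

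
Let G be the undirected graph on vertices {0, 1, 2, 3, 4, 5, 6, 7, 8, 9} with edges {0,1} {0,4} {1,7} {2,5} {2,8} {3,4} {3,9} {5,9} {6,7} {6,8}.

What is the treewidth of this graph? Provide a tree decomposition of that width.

The largest bag has 3 vertices, giving width 2; this decomposition certifies tw(G) ≤ 2. The edges 8–6–7–1–0–4–3–9–5–2–8 form a cycle, so G is not a tree and its treewidth is at least 2. Combining the bounds, tw(G) = 2.

Treewidth 2.
One optimal decomposition is:
Bags: B1 = {6, 7, 8}  B2 = {1, 7, 8}  B3 = {0, 1, 8}  B4 = {0, 4, 8}  B5 = {3, 4, 8}  B6 = {3, 8, 9}  B7 = {5, 8, 9}  B8 = {2, 5, 8}
Tree: B1–B2, B2–B3, B3–B4, B4–B5, B5–B6, B6–B7, B7–B8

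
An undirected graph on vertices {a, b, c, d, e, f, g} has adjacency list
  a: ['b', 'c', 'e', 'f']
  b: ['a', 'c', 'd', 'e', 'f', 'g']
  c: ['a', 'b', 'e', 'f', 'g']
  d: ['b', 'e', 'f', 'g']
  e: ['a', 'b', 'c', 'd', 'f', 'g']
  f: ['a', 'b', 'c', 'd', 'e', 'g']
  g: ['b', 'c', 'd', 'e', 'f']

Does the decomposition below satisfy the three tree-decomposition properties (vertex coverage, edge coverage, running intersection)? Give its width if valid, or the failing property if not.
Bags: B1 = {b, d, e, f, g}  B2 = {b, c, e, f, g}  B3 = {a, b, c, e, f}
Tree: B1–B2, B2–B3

Yes; width 4.

Vertex coverage: the bags together contain {a, b, c, d, e, f, g}, the full vertex set. Edge coverage: each edge of G has both endpoints in at least one bag. Running intersection: for every vertex, the bags containing it form a connected subtree. All three properties hold, so this is a valid tree decomposition of width max|bag| − 1 = 4, and hence tw(G) ≤ 4.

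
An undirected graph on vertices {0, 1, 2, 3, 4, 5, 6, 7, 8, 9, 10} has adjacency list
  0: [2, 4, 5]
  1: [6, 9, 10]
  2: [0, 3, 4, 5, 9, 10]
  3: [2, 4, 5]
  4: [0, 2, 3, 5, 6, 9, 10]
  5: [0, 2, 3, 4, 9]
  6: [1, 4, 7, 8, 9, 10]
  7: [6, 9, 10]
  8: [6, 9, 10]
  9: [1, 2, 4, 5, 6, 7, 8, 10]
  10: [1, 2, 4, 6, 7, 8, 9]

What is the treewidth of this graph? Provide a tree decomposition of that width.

The largest bag has 4 vertices, giving width 3; this decomposition certifies tw(G) ≤ 3. For the lower bound, the 4 vertices {0, 2, 4, 5} are pairwise adjacent, and any tree decomposition puts a clique entirely inside one bag — forcing width ≥ 3. Combining the bounds, tw(G) = 3.

Treewidth 3.
Bags: B1 = {4, 6, 9, 10}  B2 = {2, 4, 9, 10}  B3 = {2, 4, 5, 9}  B4 = {0, 2, 4, 5}  B5 = {2, 3, 4, 5}  B6 = {1, 6, 9, 10}  B7 = {6, 8, 9, 10}  B8 = {6, 7, 9, 10}
Tree: B1–B2, B2–B3, B3–B4, B3–B5, B1–B6, B6–B7, B6–B8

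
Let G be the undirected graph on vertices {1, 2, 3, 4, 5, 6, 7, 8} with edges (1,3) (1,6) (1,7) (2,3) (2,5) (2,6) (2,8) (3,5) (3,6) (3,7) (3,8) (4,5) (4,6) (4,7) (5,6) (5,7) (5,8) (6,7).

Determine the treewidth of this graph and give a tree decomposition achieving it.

Each bag holds 4 vertices, so the decomposition has width 3, which upper-bounds the treewidth. Conversely, {1, 3, 6, 7} is a clique of size 4, and the vertices of any clique must share a bag in every tree decomposition; so some bag has ≥ 4 vertices and tw(G) ≥ 3. Therefore the treewidth is 3.

Treewidth 3.
One optimal decomposition is:
Bags: B1 = {2, 3, 5, 6}  B2 = {3, 5, 6, 7}  B3 = {4, 5, 6, 7}  B4 = {1, 3, 6, 7}  B5 = {2, 3, 5, 8}
Tree: B1–B2, B2–B3, B2–B4, B1–B5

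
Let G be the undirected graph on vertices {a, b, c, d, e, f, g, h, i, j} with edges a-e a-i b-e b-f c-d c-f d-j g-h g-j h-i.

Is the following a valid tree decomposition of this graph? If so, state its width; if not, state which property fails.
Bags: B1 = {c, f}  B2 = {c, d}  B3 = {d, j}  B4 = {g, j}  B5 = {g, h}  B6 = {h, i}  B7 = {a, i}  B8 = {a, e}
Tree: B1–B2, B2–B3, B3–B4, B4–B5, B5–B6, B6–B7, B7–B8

A tree decomposition must satisfy three properties: every vertex lies in some bag; for every edge, both endpoints lie together in some bag; and for every vertex, the bags containing it form a connected subtree. Here vertex b appears in no bag, so the decomposition is invalid.

No — vertex b appears in no bag.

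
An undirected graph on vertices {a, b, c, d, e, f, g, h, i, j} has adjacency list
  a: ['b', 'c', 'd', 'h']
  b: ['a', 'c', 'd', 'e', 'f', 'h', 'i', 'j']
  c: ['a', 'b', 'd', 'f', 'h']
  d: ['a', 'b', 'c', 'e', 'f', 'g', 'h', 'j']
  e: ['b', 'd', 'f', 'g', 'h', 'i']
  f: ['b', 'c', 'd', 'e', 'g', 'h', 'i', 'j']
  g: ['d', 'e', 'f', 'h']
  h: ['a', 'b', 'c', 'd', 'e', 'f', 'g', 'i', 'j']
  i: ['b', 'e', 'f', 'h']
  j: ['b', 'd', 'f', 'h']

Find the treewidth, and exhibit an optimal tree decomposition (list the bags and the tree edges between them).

Treewidth 4.
One optimal decomposition is:
Bags: B1 = {b, d, e, f, h}  B2 = {b, e, f, h, i}  B3 = {b, d, f, h, j}  B4 = {b, c, d, f, h}  B5 = {d, e, f, g, h}  B6 = {a, b, c, d, h}
Tree: B1–B2, B1–B3, B3–B4, B1–B5, B4–B6

Each bag holds 5 vertices, so the decomposition has width 4, which upper-bounds the treewidth. Conversely, {a, b, c, d, h} is a clique of size 5, and the vertices of any clique must share a bag in every tree decomposition; so some bag has ≥ 5 vertices and tw(G) ≥ 4. The upper and lower bounds meet at 4, so that is the treewidth.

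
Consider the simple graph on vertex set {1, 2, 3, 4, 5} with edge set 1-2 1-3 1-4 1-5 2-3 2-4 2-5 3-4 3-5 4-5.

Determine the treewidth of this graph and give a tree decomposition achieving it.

With just one bag of size 5, the width is 5 − 1 = 4, so tw(G) ≤ 4. On the other hand G contains the 5-clique {1, 2, 3, 4, 5}. A clique must lie in a single bag of any decomposition, so no decomposition can have width below 4. Therefore the treewidth is 4.

Treewidth 4.
One optimal decomposition is:
Bags: B1 = {1, 2, 3, 4, 5}
Tree: (single bag)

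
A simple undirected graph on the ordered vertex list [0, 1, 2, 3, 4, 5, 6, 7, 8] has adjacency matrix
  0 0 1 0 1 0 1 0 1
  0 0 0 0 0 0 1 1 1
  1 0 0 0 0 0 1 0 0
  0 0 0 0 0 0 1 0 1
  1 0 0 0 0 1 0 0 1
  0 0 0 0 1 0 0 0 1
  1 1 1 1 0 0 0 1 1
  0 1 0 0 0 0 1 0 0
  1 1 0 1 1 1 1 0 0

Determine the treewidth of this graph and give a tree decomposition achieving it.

Each bag holds 3 vertices, so the decomposition has width 2, which upper-bounds the treewidth. For the lower bound, the 3 vertices {0, 4, 8} are pairwise adjacent, and any tree decomposition puts a clique entirely inside one bag — forcing width ≥ 2. Therefore the treewidth is 2.

Treewidth 2.
One optimal decomposition is:
Bags: B1 = {4, 5, 8}  B2 = {0, 4, 8}  B3 = {0, 6, 8}  B4 = {1, 6, 8}  B5 = {1, 6, 7}  B6 = {0, 2, 6}  B7 = {3, 6, 8}
Tree: B1–B2, B2–B3, B3–B4, B4–B5, B3–B6, B4–B7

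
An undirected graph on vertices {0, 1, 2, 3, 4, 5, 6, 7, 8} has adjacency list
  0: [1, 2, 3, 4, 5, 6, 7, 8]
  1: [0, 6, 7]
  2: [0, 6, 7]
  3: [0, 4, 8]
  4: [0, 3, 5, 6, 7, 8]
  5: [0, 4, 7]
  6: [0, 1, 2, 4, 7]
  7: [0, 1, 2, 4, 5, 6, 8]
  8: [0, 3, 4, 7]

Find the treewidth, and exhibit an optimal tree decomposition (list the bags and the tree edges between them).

Every bag has size at most 4, so the width is 4 − 1 = 3 and tw(G) ≤ 3. On the other hand G contains the 4-clique {0, 3, 4, 8}. A clique must lie in a single bag of any decomposition, so no decomposition can have width below 3. Therefore the treewidth is 3.

Treewidth 3.
Bags: B1 = {0, 4, 6, 7}  B2 = {0, 2, 6, 7}  B3 = {0, 4, 7, 8}  B4 = {0, 4, 5, 7}  B5 = {0, 1, 6, 7}  B6 = {0, 3, 4, 8}
Tree: B1–B2, B1–B3, B3–B4, B1–B5, B3–B6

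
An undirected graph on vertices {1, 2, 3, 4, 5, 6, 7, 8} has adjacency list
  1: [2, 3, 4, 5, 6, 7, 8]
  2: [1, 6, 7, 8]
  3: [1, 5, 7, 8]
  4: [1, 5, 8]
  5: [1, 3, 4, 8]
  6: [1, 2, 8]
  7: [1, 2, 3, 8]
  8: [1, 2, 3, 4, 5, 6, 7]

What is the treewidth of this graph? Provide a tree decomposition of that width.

Treewidth 3.
Bags: B1 = {1, 3, 5, 8}  B2 = {1, 3, 7, 8}  B3 = {1, 2, 7, 8}  B4 = {1, 4, 5, 8}  B5 = {1, 2, 6, 8}
Tree: B1–B2, B2–B3, B1–B4, B3–B5

Each bag holds 4 vertices, so the decomposition has width 3, which upper-bounds the treewidth. For the lower bound, the 4 vertices {1, 2, 6, 8} are pairwise adjacent, and any tree decomposition puts a clique entirely inside one bag — forcing width ≥ 3. Therefore the treewidth is 3.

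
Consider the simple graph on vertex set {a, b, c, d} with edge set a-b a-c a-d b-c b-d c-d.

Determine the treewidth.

3

A width-3 tree decomposition is:
Bags: B1 = {a, b, c, d}
Tree: (single bag)
With just one bag of size 4, the width is 4 − 1 = 3, so tw(G) ≤ 3. On the other hand G contains the 4-clique {a, b, c, d}. A clique must lie in a single bag of any decomposition, so no decomposition can have width below 3. Combining the bounds, tw(G) = 3.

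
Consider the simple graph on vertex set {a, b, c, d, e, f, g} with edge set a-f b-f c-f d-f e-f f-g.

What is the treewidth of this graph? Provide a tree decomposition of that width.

Every bag has size at most 2, so the width is 2 − 1 = 1 and tw(G) ≤ 1. G has an edge, so its treewidth is at least 1. The upper and lower bounds meet at 1, so that is the treewidth.

Treewidth 1.
One optimal decomposition is:
Bags: B1 = {e, f}  B2 = {b, f}  B3 = {c, f}  B4 = {a, f}  B5 = {d, f}  B6 = {f, g}
Tree: B1–B2, B2–B3, B2–B4, B2–B5, B5–B6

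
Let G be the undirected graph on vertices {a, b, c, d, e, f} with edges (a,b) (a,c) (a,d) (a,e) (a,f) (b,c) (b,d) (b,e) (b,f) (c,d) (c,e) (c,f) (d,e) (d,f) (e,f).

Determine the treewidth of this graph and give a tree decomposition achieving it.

With just one bag of size 6, the width is 6 − 1 = 5, so tw(G) ≤ 5. For the lower bound, the 6 vertices {a, b, c, d, e, f} are pairwise adjacent, and any tree decomposition puts a clique entirely inside one bag — forcing width ≥ 5. The upper and lower bounds meet at 5, so that is the treewidth.

Treewidth 5.
One optimal decomposition is:
Bags: B1 = {a, b, c, d, e, f}
Tree: (single bag)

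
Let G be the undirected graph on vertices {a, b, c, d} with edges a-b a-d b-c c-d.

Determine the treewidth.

2

A width-2 tree decomposition is:
Bags: B1 = {a, b, d}  B2 = {b, c, d}
Tree: B1–B2
The largest bag has 3 vertices, giving width 2; this decomposition certifies tw(G) ≤ 2. For the lower bound, G contains the cycle d–a–b–c–d, so G is not a forest; only forests have treewidth ≤ 1, hence tw(G) ≥ 2. The upper and lower bounds meet at 2, so that is the treewidth.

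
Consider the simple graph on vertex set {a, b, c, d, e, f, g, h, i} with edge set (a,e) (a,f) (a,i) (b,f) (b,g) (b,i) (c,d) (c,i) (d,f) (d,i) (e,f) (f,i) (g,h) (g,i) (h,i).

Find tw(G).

A width-2 tree decomposition is:
Bags: B1 = {b, f, i}  B2 = {a, f, i}  B3 = {d, f, i}  B4 = {b, g, i}  B5 = {a, e, f}  B6 = {c, d, i}  B7 = {g, h, i}
Tree: B1–B2, B2–B3, B1–B4, B2–B5, B3–B6, B4–B7
Each bag holds 3 vertices, so the decomposition has width 2, which upper-bounds the treewidth. Conversely, {a, e, f} is a clique of size 3, and the vertices of any clique must share a bag in every tree decomposition; so some bag has ≥ 3 vertices and tw(G) ≥ 2. Combining the bounds, tw(G) = 2.

2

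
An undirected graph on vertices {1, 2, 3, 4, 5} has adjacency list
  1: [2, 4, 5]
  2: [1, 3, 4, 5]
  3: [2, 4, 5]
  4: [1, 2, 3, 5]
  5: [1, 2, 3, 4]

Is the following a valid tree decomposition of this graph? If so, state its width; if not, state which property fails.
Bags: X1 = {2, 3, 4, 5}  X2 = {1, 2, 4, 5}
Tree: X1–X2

Checking the three conditions: (i) the bags cover all of {1, 2, 3, 4, 5}; (ii) for each edge, some bag contains both endpoints; (iii) the bags containing any fixed vertex form a subtree. All hold, so the decomposition is valid with width 4 − 1 = 3.

Yes; width 3.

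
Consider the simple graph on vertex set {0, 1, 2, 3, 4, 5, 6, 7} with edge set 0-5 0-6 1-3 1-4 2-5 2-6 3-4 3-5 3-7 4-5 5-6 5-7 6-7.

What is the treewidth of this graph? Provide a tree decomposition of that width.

Treewidth 2.
One such decomposition:
Bags: B1 = {3, 5, 7}  B2 = {5, 6, 7}  B3 = {2, 5, 6}  B4 = {3, 4, 5}  B5 = {0, 5, 6}  B6 = {1, 3, 4}
Tree: B1–B2, B2–B3, B1–B4, B3–B5, B4–B6

The largest bag has 3 vertices, giving width 2; this decomposition certifies tw(G) ≤ 2. For the lower bound, the 3 vertices {1, 3, 4} are pairwise adjacent, and any tree decomposition puts a clique entirely inside one bag — forcing width ≥ 2. The upper and lower bounds meet at 2, so that is the treewidth.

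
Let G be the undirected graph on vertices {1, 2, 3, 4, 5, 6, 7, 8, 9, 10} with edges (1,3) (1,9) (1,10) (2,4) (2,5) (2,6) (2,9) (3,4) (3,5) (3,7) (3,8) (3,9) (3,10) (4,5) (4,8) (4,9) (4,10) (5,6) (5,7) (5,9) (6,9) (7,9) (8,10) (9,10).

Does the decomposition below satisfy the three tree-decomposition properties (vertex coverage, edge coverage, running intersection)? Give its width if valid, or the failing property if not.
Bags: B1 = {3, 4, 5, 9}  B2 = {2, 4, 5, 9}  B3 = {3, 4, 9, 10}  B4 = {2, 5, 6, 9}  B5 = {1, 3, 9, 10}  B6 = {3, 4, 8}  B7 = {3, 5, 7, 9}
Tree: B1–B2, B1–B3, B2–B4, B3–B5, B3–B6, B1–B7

No — edge (10,8) lies in no bag.

A tree decomposition must satisfy three properties: every vertex lies in some bag; for every edge, both endpoints lie together in some bag; and for every vertex, the bags containing it form a connected subtree. Here edge (10,8) lies in no bag, so the decomposition is invalid.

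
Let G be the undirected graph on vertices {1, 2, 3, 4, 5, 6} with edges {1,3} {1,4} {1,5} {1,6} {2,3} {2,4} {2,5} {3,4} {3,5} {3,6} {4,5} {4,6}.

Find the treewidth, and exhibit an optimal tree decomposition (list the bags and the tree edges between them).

Every bag has size at most 4, so the width is 4 − 1 = 3 and tw(G) ≤ 3. For the lower bound, the 4 vertices {1, 3, 4, 5} are pairwise adjacent, and any tree decomposition puts a clique entirely inside one bag — forcing width ≥ 3. Hence tw(G) = 3 exactly.

Treewidth 3.
One optimal decomposition is:
Bags: B1 = {1, 3, 4, 5}  B2 = {2, 3, 4, 5}  B3 = {1, 3, 4, 6}
Tree: B1–B2, B1–B3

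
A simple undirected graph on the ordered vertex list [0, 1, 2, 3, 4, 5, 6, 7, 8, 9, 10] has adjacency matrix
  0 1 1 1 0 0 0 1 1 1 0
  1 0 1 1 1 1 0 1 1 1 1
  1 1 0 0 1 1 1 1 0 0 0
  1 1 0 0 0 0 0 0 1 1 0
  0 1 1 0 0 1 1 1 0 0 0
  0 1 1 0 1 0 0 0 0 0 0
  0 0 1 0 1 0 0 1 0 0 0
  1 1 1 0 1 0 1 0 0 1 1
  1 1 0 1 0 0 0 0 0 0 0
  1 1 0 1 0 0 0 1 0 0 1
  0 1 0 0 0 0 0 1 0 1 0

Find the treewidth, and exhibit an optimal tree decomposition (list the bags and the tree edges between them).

Treewidth 3.
Bags: B1 = {0, 1, 2, 7}  B2 = {0, 1, 7, 9}  B3 = {1, 2, 4, 7}  B4 = {0, 1, 3, 9}  B5 = {0, 1, 3, 8}  B6 = {1, 2, 4, 5}  B7 = {2, 4, 6, 7}  B8 = {1, 7, 9, 10}
Tree: B1–B2, B1–B3, B2–B4, B4–B5, B3–B6, B3–B7, B2–B8

Each bag holds 4 vertices, so the decomposition has width 3, which upper-bounds the treewidth. Conversely, {0, 1, 2, 7} is a clique of size 4, and the vertices of any clique must share a bag in every tree decomposition; so some bag has ≥ 4 vertices and tw(G) ≥ 3. Combining the bounds, tw(G) = 3.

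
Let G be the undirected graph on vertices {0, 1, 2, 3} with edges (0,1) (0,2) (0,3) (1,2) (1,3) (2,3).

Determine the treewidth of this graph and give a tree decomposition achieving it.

With just one bag of size 4, the width is 4 − 1 = 3, so tw(G) ≤ 3. Conversely, {0, 1, 2, 3} is a clique of size 4, and the vertices of any clique must share a bag in every tree decomposition; so some bag has ≥ 4 vertices and tw(G) ≥ 3. Therefore the treewidth is 3.

Treewidth 3.
One optimal decomposition is:
Bags: B1 = {0, 1, 2, 3}
Tree: (single bag)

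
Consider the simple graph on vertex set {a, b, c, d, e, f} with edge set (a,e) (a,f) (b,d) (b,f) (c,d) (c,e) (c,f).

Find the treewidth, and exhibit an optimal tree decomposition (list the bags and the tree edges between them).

Treewidth 2.
One such decomposition:
Bags: B1 = {b, d, f}  B2 = {c, d, f}  B3 = {a, c, f}  B4 = {a, c, e}
Tree: B1–B2, B2–B3, B3–B4

Every bag has size at most 3, so the width is 3 − 1 = 2 and tw(G) ≤ 2. For the lower bound, G contains the cycle b–d–c–f–b, so G is not a forest; only forests have treewidth ≤ 1, hence tw(G) ≥ 2. Combining the bounds, tw(G) = 2.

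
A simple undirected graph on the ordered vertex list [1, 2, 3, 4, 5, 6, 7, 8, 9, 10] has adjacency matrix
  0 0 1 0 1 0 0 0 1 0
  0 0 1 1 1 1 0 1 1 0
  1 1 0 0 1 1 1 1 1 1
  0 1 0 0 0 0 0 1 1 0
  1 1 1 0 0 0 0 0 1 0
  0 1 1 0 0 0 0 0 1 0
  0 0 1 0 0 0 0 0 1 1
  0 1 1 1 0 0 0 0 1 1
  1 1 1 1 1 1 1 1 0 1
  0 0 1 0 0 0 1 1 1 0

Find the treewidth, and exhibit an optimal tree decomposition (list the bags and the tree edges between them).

Each bag holds 4 vertices, so the decomposition has width 3, which upper-bounds the treewidth. On the other hand G contains the 4-clique {1, 3, 5, 9}. A clique must lie in a single bag of any decomposition, so no decomposition can have width below 3. The upper and lower bounds meet at 3, so that is the treewidth.

Treewidth 3.
Bags: B1 = {2, 3, 8, 9}  B2 = {2, 4, 8, 9}  B3 = {3, 8, 9, 10}  B4 = {2, 3, 6, 9}  B5 = {2, 3, 5, 9}  B6 = {1, 3, 5, 9}  B7 = {3, 7, 9, 10}
Tree: B1–B2, B1–B3, B1–B4, B4–B5, B5–B6, B3–B7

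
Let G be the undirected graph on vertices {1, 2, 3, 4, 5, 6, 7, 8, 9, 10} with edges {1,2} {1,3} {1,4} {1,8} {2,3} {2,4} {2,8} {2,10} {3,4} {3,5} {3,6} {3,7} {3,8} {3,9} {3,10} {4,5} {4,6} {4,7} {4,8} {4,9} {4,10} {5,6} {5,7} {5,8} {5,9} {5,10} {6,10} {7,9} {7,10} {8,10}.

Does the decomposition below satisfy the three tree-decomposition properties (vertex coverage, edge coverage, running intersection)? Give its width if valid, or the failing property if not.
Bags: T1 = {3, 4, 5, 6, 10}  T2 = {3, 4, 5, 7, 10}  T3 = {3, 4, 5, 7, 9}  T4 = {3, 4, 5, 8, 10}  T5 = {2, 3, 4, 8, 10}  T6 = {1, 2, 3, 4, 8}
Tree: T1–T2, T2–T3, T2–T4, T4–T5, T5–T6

Every vertex of G appears in some bag (union = {1, 2, 3, 4, 5, 6, 7, 8, 9, 10}); every edge is covered by a bag; and for each vertex v the set of bags containing v is connected in the bag tree. The decomposition is therefore valid. The largest bag has 5 vertices, so the width is 4.

Yes; width 4.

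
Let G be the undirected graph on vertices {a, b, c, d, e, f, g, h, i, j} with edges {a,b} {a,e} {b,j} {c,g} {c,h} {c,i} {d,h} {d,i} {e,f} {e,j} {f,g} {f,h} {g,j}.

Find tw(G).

2

A width-2 tree decomposition is:
Bags: B1 = {d, h, i}  B2 = {c, h, i}  B3 = {c, f, h}  B4 = {c, f, g}  B5 = {e, f, g}  B6 = {e, g, j}  B7 = {a, e, j}  B8 = {a, b, j}
Tree: B1–B2, B2–B3, B3–B4, B4–B5, B5–B6, B6–B7, B7–B8
The largest bag has 3 vertices, giving width 2; this decomposition certifies tw(G) ≤ 2. Since d–i–c–h–d is a cycle in G, G is not acyclic. Forests are exactly the graphs of treewidth ≤ 1, so tw(G) ≥ 2. Therefore the treewidth is 2.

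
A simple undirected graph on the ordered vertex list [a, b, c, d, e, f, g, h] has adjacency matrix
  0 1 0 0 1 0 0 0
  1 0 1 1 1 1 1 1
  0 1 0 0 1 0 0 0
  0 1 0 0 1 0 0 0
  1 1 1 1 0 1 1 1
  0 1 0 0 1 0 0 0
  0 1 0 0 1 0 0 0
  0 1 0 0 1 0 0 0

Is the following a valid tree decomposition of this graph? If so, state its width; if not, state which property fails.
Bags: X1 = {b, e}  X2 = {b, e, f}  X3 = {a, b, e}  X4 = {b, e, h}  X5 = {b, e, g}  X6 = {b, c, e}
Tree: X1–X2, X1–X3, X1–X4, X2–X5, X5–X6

A tree decomposition must satisfy three properties: every vertex lies in some bag; for every edge, both endpoints lie together in some bag; and for every vertex, the bags containing it form a connected subtree. Here vertex d appears in no bag, so the decomposition is invalid.

No — vertex d appears in no bag.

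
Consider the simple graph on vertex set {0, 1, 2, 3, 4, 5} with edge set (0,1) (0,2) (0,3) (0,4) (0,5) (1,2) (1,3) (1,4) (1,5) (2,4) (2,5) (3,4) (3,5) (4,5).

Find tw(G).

4

A width-4 tree decomposition is:
Bags: B1 = {0, 1, 3, 4, 5}  B2 = {0, 1, 2, 4, 5}
Tree: B1–B2
Each bag holds 5 vertices, so the decomposition has width 4, which upper-bounds the treewidth. For the lower bound, the 5 vertices {0, 1, 2, 4, 5} are pairwise adjacent, and any tree decomposition puts a clique entirely inside one bag — forcing width ≥ 4. The upper and lower bounds meet at 4, so that is the treewidth.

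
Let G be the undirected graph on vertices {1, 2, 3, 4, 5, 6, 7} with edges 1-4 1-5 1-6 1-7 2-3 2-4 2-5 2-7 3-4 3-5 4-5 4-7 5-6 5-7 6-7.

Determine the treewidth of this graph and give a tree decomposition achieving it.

Treewidth 3.
One such decomposition:
Bags: B1 = {2, 4, 5, 7}  B2 = {2, 3, 4, 5}  B3 = {1, 4, 5, 7}  B4 = {1, 5, 6, 7}
Tree: B1–B2, B1–B3, B3–B4

Every bag has size at most 4, so the width is 4 − 1 = 3 and tw(G) ≤ 3. For the lower bound, the 4 vertices {1, 4, 5, 7} are pairwise adjacent, and any tree decomposition puts a clique entirely inside one bag — forcing width ≥ 3. Hence tw(G) = 3 exactly.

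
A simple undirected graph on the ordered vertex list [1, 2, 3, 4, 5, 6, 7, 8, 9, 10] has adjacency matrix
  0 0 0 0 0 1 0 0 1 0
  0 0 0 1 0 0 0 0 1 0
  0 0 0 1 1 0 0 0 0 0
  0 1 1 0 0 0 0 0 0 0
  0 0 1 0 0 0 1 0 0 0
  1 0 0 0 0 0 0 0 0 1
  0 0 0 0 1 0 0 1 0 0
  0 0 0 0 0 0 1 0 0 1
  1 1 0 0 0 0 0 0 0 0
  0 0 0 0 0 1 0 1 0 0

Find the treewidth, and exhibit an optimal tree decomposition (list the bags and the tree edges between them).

Treewidth 2.
One optimal decomposition is:
Bags: B1 = {2, 3, 4}  B2 = {2, 3, 5}  B3 = {2, 5, 7}  B4 = {2, 7, 8}  B5 = {2, 8, 10}  B6 = {2, 6, 10}  B7 = {1, 2, 6}  B8 = {1, 2, 9}
Tree: B1–B2, B2–B3, B3–B4, B4–B5, B5–B6, B6–B7, B7–B8

The largest bag has 3 vertices, giving width 2; this decomposition certifies tw(G) ≤ 2. For the lower bound, G contains the cycle 2–4–3–5–7–8–10–6–1–9–2, so G is not a forest; only forests have treewidth ≤ 1, hence tw(G) ≥ 2. Combining the bounds, tw(G) = 2.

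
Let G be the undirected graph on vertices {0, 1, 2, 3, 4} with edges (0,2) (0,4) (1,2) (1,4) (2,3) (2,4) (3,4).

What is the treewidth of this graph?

2

A width-2 tree decomposition is:
Bags: B1 = {0, 2, 4}  B2 = {1, 2, 4}  B3 = {2, 3, 4}
Tree: B1–B2, B2–B3
Every bag has size at most 3, so the width is 3 − 1 = 2 and tw(G) ≤ 2. For the lower bound, the 3 vertices {0, 2, 4} are pairwise adjacent, and any tree decomposition puts a clique entirely inside one bag — forcing width ≥ 2. Hence tw(G) = 2 exactly.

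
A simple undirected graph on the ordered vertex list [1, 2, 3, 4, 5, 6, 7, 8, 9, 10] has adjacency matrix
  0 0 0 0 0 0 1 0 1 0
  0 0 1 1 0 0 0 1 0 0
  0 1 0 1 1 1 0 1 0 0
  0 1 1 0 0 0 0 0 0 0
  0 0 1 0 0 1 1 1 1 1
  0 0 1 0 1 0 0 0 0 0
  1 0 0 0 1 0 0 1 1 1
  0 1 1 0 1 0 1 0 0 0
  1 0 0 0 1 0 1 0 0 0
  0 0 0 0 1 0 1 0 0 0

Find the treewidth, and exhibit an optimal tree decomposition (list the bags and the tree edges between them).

Treewidth 2.
Bags: B1 = {5, 7, 8}  B2 = {3, 5, 8}  B3 = {5, 7, 10}  B4 = {5, 7, 9}  B5 = {2, 3, 8}  B6 = {3, 5, 6}  B7 = {1, 7, 9}  B8 = {2, 3, 4}
Tree: B1–B2, B1–B3, B3–B4, B2–B5, B2–B6, B4–B7, B5–B8

Every bag has size at most 3, so the width is 3 − 1 = 2 and tw(G) ≤ 2. Conversely, {1, 7, 9} is a clique of size 3, and the vertices of any clique must share a bag in every tree decomposition; so some bag has ≥ 3 vertices and tw(G) ≥ 2. The upper and lower bounds meet at 2, so that is the treewidth.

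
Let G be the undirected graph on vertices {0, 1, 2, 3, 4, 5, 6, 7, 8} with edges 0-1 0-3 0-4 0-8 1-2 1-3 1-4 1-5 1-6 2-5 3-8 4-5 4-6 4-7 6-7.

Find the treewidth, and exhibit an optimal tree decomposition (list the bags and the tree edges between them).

The largest bag has 3 vertices, giving width 2; this decomposition certifies tw(G) ≤ 2. On the other hand G contains the 3-clique {0, 3, 8}. A clique must lie in a single bag of any decomposition, so no decomposition can have width below 2. The upper and lower bounds meet at 2, so that is the treewidth.

Treewidth 2.
One such decomposition:
Bags: B1 = {1, 4, 5}  B2 = {1, 4, 6}  B3 = {4, 6, 7}  B4 = {0, 1, 4}  B5 = {0, 1, 3}  B6 = {1, 2, 5}  B7 = {0, 3, 8}
Tree: B1–B2, B2–B3, B2–B4, B4–B5, B1–B6, B5–B7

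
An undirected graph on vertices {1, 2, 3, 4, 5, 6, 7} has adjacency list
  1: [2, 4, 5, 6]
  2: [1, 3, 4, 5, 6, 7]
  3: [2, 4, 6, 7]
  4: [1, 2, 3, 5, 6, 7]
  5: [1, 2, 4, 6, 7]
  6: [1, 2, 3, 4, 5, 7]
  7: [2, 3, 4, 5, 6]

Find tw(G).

4

A width-4 tree decomposition is:
Bags: B1 = {1, 2, 4, 5, 6}  B2 = {2, 4, 5, 6, 7}  B3 = {2, 3, 4, 6, 7}
Tree: B1–B2, B2–B3
Every bag has size at most 5, so the width is 5 − 1 = 4 and tw(G) ≤ 4. On the other hand G contains the 5-clique {2, 3, 4, 6, 7}. A clique must lie in a single bag of any decomposition, so no decomposition can have width below 4. Therefore the treewidth is 4.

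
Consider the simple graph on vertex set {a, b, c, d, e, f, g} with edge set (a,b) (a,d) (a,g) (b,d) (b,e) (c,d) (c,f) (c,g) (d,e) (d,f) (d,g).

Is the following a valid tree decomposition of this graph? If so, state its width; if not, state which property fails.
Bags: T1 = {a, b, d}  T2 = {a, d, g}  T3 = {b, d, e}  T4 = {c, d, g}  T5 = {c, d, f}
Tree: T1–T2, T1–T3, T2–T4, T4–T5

Yes; width 2.

Every vertex of G appears in some bag (union = {a, b, c, d, e, f, g}); every edge is covered by a bag; and for each vertex v the set of bags containing v is connected in the bag tree. The decomposition is therefore valid. The largest bag has 3 vertices, so the width is 2.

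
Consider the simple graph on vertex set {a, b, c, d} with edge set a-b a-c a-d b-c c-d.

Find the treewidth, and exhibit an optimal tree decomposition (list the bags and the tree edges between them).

Treewidth 2.
One such decomposition:
Bags: B1 = {a, c, d}  B2 = {a, b, c}
Tree: B1–B2

Every bag has size at most 3, so the width is 3 − 1 = 2 and tw(G) ≤ 2. Conversely, {a, c, d} is a clique of size 3, and the vertices of any clique must share a bag in every tree decomposition; so some bag has ≥ 3 vertices and tw(G) ≥ 2. The upper and lower bounds meet at 2, so that is the treewidth.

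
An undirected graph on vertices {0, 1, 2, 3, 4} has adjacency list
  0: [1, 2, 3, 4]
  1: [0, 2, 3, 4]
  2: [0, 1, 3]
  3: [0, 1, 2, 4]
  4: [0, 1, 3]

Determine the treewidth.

A width-3 tree decomposition is:
Bags: B1 = {0, 1, 3, 4}  B2 = {0, 1, 2, 3}
Tree: B1–B2
Every bag has size at most 4, so the width is 4 − 1 = 3 and tw(G) ≤ 3. Conversely, {0, 1, 2, 3} is a clique of size 4, and the vertices of any clique must share a bag in every tree decomposition; so some bag has ≥ 4 vertices and tw(G) ≥ 3. The upper and lower bounds meet at 3, so that is the treewidth.

3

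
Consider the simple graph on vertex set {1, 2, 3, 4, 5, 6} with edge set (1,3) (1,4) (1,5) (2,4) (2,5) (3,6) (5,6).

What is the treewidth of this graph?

A width-2 tree decomposition is:
Bags: B1 = {1, 2, 4}  B2 = {1, 2, 5}  B3 = {1, 3, 5}  B4 = {3, 5, 6}
Tree: B1–B2, B2–B3, B3–B4
Every bag has size at most 3, so the width is 3 − 1 = 2 and tw(G) ≤ 2. The edges 4–2–5–1–4 form a cycle, so G is not a tree and its treewidth is at least 2. Hence tw(G) = 2 exactly.

2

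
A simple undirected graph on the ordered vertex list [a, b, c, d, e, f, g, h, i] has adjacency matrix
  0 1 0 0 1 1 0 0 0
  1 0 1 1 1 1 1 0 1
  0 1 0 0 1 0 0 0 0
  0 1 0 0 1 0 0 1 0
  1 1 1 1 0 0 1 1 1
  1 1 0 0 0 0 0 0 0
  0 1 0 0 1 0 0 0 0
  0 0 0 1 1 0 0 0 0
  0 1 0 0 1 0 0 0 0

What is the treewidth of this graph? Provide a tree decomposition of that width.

Every bag has size at most 3, so the width is 3 − 1 = 2 and tw(G) ≤ 2. For the lower bound, the 3 vertices {d, e, h} are pairwise adjacent, and any tree decomposition puts a clique entirely inside one bag — forcing width ≥ 2. The upper and lower bounds meet at 2, so that is the treewidth.

Treewidth 2.
One such decomposition:
Bags: B1 = {b, d, e}  B2 = {b, e, i}  B3 = {b, c, e}  B4 = {b, e, g}  B5 = {a, b, e}  B6 = {a, b, f}  B7 = {d, e, h}
Tree: B1–B2, B2–B3, B3–B4, B1–B5, B5–B6, B1–B7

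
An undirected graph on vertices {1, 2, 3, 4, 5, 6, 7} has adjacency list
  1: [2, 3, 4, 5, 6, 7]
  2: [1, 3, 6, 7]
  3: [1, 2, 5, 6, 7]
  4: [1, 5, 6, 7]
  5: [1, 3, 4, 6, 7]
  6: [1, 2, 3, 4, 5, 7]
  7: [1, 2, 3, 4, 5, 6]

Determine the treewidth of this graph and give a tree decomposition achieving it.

Each bag holds 5 vertices, so the decomposition has width 4, which upper-bounds the treewidth. For the lower bound, the 5 vertices {1, 2, 3, 6, 7} are pairwise adjacent, and any tree decomposition puts a clique entirely inside one bag — forcing width ≥ 4. Hence tw(G) = 4 exactly.

Treewidth 4.
One such decomposition:
Bags: B1 = {1, 3, 5, 6, 7}  B2 = {1, 4, 5, 6, 7}  B3 = {1, 2, 3, 6, 7}
Tree: B1–B2, B1–B3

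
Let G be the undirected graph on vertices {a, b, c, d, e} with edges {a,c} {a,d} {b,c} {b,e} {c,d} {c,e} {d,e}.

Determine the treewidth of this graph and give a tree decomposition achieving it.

The largest bag has 3 vertices, giving width 2; this decomposition certifies tw(G) ≤ 2. For the lower bound, the 3 vertices {c, d, e} are pairwise adjacent, and any tree decomposition puts a clique entirely inside one bag — forcing width ≥ 2. Combining the bounds, tw(G) = 2.

Treewidth 2.
One such decomposition:
Bags: B1 = {a, c, d}  B2 = {c, d, e}  B3 = {b, c, e}
Tree: B1–B2, B2–B3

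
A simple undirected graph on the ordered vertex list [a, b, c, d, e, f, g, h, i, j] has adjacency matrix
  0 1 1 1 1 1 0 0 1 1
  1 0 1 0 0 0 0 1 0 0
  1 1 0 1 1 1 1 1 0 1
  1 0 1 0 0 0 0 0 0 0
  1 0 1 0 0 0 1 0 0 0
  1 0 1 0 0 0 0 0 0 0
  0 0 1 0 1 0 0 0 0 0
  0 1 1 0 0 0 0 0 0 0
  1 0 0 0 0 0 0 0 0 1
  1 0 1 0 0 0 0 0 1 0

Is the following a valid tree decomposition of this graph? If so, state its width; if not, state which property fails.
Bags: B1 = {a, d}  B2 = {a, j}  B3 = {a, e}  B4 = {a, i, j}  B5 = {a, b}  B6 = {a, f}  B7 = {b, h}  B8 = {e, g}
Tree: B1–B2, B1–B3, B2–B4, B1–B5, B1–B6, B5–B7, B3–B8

No — vertex c appears in no bag.

A tree decomposition must satisfy three properties: every vertex lies in some bag; for every edge, both endpoints lie together in some bag; and for every vertex, the bags containing it form a connected subtree. Here vertex c appears in no bag, so the decomposition is invalid.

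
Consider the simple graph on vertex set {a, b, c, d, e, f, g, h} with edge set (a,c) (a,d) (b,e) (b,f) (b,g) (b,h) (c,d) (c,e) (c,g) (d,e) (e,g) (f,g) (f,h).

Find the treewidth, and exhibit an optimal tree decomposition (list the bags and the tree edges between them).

Treewidth 2.
One such decomposition:
Bags: B1 = {b, f, g}  B2 = {b, f, h}  B3 = {b, e, g}  B4 = {c, e, g}  B5 = {c, d, e}  B6 = {a, c, d}
Tree: B1–B2, B1–B3, B3–B4, B4–B5, B5–B6

The largest bag has 3 vertices, giving width 2; this decomposition certifies tw(G) ≤ 2. On the other hand G contains the 3-clique {c, d, e}. A clique must lie in a single bag of any decomposition, so no decomposition can have width below 2. The upper and lower bounds meet at 2, so that is the treewidth.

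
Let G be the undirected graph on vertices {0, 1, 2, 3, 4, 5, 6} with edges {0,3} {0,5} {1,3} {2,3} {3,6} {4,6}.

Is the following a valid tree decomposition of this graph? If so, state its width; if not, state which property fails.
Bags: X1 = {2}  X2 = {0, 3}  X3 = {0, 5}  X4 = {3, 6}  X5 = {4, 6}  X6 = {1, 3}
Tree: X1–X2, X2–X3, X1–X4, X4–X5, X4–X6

No — edge (3,2) lies in no bag.

A tree decomposition must satisfy three properties: every vertex lies in some bag; for every edge, both endpoints lie together in some bag; and for every vertex, the bags containing it form a connected subtree. Here edge (3,2) lies in no bag, so the decomposition is invalid.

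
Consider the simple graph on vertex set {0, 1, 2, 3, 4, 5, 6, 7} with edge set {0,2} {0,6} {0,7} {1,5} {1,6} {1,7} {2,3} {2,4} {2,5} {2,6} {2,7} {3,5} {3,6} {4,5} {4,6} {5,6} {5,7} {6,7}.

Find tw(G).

3

A width-3 tree decomposition is:
Bags: B1 = {1, 5, 6, 7}  B2 = {2, 5, 6, 7}  B3 = {0, 2, 6, 7}  B4 = {2, 3, 5, 6}  B5 = {2, 4, 5, 6}
Tree: B1–B2, B2–B3, B2–B4, B4–B5
The largest bag has 4 vertices, giving width 3; this decomposition certifies tw(G) ≤ 3. Conversely, {1, 5, 6, 7} is a clique of size 4, and the vertices of any clique must share a bag in every tree decomposition; so some bag has ≥ 4 vertices and tw(G) ≥ 3. Therefore the treewidth is 3.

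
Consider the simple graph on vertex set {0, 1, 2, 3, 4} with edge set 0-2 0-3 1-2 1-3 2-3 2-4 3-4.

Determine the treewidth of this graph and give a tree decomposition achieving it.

Treewidth 2.
One such decomposition:
Bags: B1 = {0, 2, 3}  B2 = {2, 3, 4}  B3 = {1, 2, 3}
Tree: B1–B2, B2–B3

Each bag holds 3 vertices, so the decomposition has width 2, which upper-bounds the treewidth. Conversely, {0, 2, 3} is a clique of size 3, and the vertices of any clique must share a bag in every tree decomposition; so some bag has ≥ 3 vertices and tw(G) ≥ 2. Combining the bounds, tw(G) = 2.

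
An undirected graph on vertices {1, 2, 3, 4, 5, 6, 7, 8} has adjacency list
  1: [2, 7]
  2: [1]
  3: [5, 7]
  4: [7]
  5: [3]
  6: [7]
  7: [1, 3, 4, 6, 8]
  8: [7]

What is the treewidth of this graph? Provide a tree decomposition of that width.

The largest bag has 2 vertices, giving width 1; this decomposition certifies tw(G) ≤ 1. Since G has at least one edge (e.g. 3–7), it is not an edgeless graph, so tw(G) ≥ 1. The upper and lower bounds meet at 1, so that is the treewidth.

Treewidth 1.
One optimal decomposition is:
Bags: B1 = {3, 7}  B2 = {4, 7}  B3 = {1, 7}  B4 = {6, 7}  B5 = {1, 2}  B6 = {7, 8}  B7 = {3, 5}
Tree: B1–B2, B1–B3, B1–B4, B3–B5, B3–B6, B1–B7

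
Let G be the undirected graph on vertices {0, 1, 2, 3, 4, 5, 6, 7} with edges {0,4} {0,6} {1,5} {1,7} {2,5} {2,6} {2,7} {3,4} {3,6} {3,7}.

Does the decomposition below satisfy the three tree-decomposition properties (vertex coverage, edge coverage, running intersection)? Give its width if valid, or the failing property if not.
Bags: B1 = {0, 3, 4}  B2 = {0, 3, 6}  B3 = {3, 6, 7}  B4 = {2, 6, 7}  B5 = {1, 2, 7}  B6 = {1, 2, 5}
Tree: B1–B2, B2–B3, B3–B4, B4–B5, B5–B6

Every vertex of G appears in some bag (union = {0, 1, 2, 3, 4, 5, 6, 7}); every edge is covered by a bag; and for each vertex v the set of bags containing v is connected in the bag tree. The decomposition is therefore valid. The largest bag has 3 vertices, so the width is 2.

Yes; width 2.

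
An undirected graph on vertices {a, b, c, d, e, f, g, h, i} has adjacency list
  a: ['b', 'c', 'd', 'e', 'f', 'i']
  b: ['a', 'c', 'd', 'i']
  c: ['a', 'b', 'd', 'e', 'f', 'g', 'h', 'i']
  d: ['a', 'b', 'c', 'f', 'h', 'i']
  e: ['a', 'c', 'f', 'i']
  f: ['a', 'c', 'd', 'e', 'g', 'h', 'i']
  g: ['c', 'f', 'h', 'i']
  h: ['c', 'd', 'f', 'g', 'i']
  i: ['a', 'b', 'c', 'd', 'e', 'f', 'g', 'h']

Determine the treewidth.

A width-4 tree decomposition is:
Bags: B1 = {a, c, e, f, i}  B2 = {a, c, d, f, i}  B3 = {c, d, f, h, i}  B4 = {a, b, c, d, i}  B5 = {c, f, g, h, i}
Tree: B1–B2, B2–B3, B2–B4, B3–B5
Each bag holds 5 vertices, so the decomposition has width 4, which upper-bounds the treewidth. Conversely, {c, d, f, h, i} is a clique of size 5, and the vertices of any clique must share a bag in every tree decomposition; so some bag has ≥ 5 vertices and tw(G) ≥ 4. The upper and lower bounds meet at 4, so that is the treewidth.

4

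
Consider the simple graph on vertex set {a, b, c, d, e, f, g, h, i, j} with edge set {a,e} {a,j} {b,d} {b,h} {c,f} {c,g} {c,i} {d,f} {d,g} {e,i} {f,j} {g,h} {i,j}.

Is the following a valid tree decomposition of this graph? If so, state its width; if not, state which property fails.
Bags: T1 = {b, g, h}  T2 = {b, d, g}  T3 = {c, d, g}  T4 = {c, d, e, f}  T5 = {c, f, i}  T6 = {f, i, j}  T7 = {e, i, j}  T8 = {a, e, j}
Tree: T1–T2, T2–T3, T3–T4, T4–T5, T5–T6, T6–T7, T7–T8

A tree decomposition must satisfy three properties: every vertex lies in some bag; for every edge, both endpoints lie together in some bag; and for every vertex, the bags containing it form a connected subtree. Here bags containing vertex e are not connected in the tree, so the decomposition is invalid.

No — bags containing vertex e are not connected in the tree.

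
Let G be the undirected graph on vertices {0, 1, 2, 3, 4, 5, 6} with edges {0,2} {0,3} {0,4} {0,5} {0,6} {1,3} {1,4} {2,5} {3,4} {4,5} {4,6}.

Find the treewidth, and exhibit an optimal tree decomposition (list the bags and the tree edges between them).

The largest bag has 3 vertices, giving width 2; this decomposition certifies tw(G) ≤ 2. For the lower bound, the 3 vertices {0, 2, 5} are pairwise adjacent, and any tree decomposition puts a clique entirely inside one bag — forcing width ≥ 2. Hence tw(G) = 2 exactly.

Treewidth 2.
Bags: B1 = {0, 4, 5}  B2 = {0, 4, 6}  B3 = {0, 3, 4}  B4 = {0, 2, 5}  B5 = {1, 3, 4}
Tree: B1–B2, B1–B3, B1–B4, B3–B5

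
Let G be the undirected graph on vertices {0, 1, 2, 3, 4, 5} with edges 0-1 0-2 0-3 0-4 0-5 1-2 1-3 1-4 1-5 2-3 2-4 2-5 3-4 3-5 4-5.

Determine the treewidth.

A width-5 tree decomposition is:
Bags: B1 = {0, 1, 2, 3, 4, 5}
Tree: (single bag)
With just one bag of size 6, the width is 6 − 1 = 5, so tw(G) ≤ 5. Conversely, {0, 1, 2, 3, 4, 5} is a clique of size 6, and the vertices of any clique must share a bag in every tree decomposition; so some bag has ≥ 6 vertices and tw(G) ≥ 5. The upper and lower bounds meet at 5, so that is the treewidth.

5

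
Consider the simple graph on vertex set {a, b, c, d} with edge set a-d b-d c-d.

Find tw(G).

1

A width-1 tree decomposition is:
Bags: B1 = {a, d}  B2 = {b, d}  B3 = {c, d}
Tree: B1–B2, B2–B3
The largest bag has 2 vertices, giving width 1; this decomposition certifies tw(G) ≤ 1. Since G has at least one edge (e.g. d–a), it is not an edgeless graph, so tw(G) ≥ 1. Combining the bounds, tw(G) = 1.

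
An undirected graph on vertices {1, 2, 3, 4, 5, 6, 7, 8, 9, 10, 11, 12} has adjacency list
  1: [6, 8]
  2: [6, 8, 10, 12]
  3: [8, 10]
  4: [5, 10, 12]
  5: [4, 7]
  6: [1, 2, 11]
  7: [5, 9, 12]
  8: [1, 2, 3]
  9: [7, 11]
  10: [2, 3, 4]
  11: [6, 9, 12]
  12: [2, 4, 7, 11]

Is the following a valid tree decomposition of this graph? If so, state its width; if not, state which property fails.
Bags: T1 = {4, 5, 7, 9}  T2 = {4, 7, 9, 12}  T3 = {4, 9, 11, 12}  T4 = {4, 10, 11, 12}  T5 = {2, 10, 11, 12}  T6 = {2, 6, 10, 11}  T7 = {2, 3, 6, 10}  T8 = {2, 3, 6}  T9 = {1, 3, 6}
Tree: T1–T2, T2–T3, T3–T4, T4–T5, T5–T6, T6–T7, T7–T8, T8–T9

No — vertex 8 appears in no bag.

A tree decomposition must satisfy three properties: every vertex lies in some bag; for every edge, both endpoints lie together in some bag; and for every vertex, the bags containing it form a connected subtree. Here vertex 8 appears in no bag, so the decomposition is invalid.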